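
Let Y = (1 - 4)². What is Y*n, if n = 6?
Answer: 54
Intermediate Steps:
Y = 9 (Y = (-3)² = 9)
Y*n = 9*6 = 54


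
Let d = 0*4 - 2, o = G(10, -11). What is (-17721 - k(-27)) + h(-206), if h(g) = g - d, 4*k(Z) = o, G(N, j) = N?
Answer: -35855/2 ≈ -17928.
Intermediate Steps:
o = 10
d = -2 (d = 0 - 2 = -2)
k(Z) = 5/2 (k(Z) = (¼)*10 = 5/2)
h(g) = 2 + g (h(g) = g - 1*(-2) = g + 2 = 2 + g)
(-17721 - k(-27)) + h(-206) = (-17721 - 1*5/2) + (2 - 206) = (-17721 - 5/2) - 204 = -35447/2 - 204 = -35855/2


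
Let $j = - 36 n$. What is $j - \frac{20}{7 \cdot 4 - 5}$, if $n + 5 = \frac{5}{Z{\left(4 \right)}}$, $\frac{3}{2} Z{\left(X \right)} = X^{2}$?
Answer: $\frac{29855}{184} \approx 162.26$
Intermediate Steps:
$Z{\left(X \right)} = \frac{2 X^{2}}{3}$
$n = - \frac{145}{32}$ ($n = -5 + \frac{5}{\frac{2}{3} \cdot 4^{2}} = -5 + \frac{5}{\frac{2}{3} \cdot 16} = -5 + \frac{5}{\frac{32}{3}} = -5 + 5 \cdot \frac{3}{32} = -5 + \frac{15}{32} = - \frac{145}{32} \approx -4.5313$)
$j = \frac{1305}{8}$ ($j = \left(-36\right) \left(- \frac{145}{32}\right) = \frac{1305}{8} \approx 163.13$)
$j - \frac{20}{7 \cdot 4 - 5} = \frac{1305}{8} - \frac{20}{7 \cdot 4 - 5} = \frac{1305}{8} - \frac{20}{28 - 5} = \frac{1305}{8} - \frac{20}{23} = \frac{29855}{184}$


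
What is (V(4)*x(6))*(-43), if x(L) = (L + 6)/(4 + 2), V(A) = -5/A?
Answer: 215/2 ≈ 107.50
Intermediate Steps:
x(L) = 1 + L/6 (x(L) = (6 + L)/6 = (6 + L)*(⅙) = 1 + L/6)
(V(4)*x(6))*(-43) = ((-5/4)*(1 + (⅙)*6))*(-43) = ((-5*¼)*(1 + 1))*(-43) = -5/4*2*(-43) = -5/2*(-43) = 215/2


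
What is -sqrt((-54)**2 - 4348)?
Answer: -2*I*sqrt(358) ≈ -37.842*I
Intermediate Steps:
-sqrt((-54)**2 - 4348) = -sqrt(2916 - 4348) = -sqrt(-1432) = -2*I*sqrt(358)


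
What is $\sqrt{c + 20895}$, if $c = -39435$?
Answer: $6 i \sqrt{515} \approx 136.16 i$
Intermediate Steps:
$\sqrt{c + 20895} = \sqrt{-39435 + 20895} = \sqrt{-18540} = 6 i \sqrt{515}$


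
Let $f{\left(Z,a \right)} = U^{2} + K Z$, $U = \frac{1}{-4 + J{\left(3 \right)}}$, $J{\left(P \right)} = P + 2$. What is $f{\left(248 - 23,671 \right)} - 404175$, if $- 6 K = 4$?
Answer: $-404324$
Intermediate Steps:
$J{\left(P \right)} = 2 + P$
$K = - \frac{2}{3}$ ($K = \left(- \frac{1}{6}\right) 4 = - \frac{2}{3} \approx -0.66667$)
$U = 1$ ($U = \frac{1}{-4 + \left(2 + 3\right)} = \frac{1}{-4 + 5} = 1^{-1} = 1$)
$f{\left(Z,a \right)} = 1 - \frac{2 Z}{3}$ ($f{\left(Z,a \right)} = 1^{2} - \frac{2 Z}{3} = 1 - \frac{2 Z}{3}$)
$f{\left(248 - 23,671 \right)} - 404175 = \left(1 - \frac{2 \left(248 - 23\right)}{3}\right) - 404175 = \left(1 - 150\right) - 404175 = -149 - 404175 = -404324$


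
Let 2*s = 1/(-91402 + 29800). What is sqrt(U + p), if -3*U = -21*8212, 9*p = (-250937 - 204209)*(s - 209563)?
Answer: sqrt(361957281498850011762)/184806 ≈ 1.0295e+5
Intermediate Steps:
s = -1/123204 (s = 1/(2*(-91402 + 29800)) = (1/2)/(-61602) = (1/2)*(-1/61602) = -1/123204 ≈ -8.1166e-6)
p = 5875707253546769/554418 (p = ((-250937 - 204209)*(-1/123204 - 209563))/9 = (-455146*(-25818999853/123204))/9 = (1/9)*(5875707253546769/61602) = 5875707253546769/554418 ≈ 1.0598e+10)
U = 57484 (U = -(-7)*8212 = -1/3*(-172452) = 57484)
sqrt(U + p) = sqrt(57484 + 5875707253546769/554418) = sqrt(5875739123711081/554418) = sqrt(361957281498850011762)/184806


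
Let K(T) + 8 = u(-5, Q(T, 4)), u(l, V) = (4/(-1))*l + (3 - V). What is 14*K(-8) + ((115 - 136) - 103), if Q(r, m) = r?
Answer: 198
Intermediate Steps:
u(l, V) = 3 - V - 4*l (u(l, V) = (4*(-1))*l + (3 - V) = -4*l + (3 - V) = 3 - V - 4*l)
K(T) = 15 - T (K(T) = -8 + (3 - T - 4*(-5)) = -8 + (3 - T + 20) = -8 + (23 - T) = 15 - T)
14*K(-8) + ((115 - 136) - 103) = 14*(15 - 1*(-8)) + ((115 - 136) - 103) = 14*(15 + 8) + (-21 - 103) = 14*23 - 124 = 322 - 124 = 198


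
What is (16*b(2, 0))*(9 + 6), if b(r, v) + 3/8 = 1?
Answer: 150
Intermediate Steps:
b(r, v) = 5/8 (b(r, v) = -3/8 + 1 = 5/8)
(16*b(2, 0))*(9 + 6) = (16*(5/8))*(9 + 6) = 10*15 = 150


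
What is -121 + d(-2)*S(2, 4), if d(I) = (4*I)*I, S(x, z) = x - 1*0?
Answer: -89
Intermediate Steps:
S(x, z) = x (S(x, z) = x + 0 = x)
d(I) = 4*I²
-121 + d(-2)*S(2, 4) = -121 + (4*(-2)²)*2 = -121 + (4*4)*2 = -121 + 16*2 = -121 + 32 = -89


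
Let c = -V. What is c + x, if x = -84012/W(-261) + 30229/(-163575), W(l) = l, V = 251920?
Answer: -1193500564541/4743675 ≈ -2.5160e+5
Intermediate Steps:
c = -251920 (c = -1*251920 = -251920)
x = 1526041459/4743675 (x = -84012/(-261) + 30229/(-163575) = -84012*(-1/261) + 30229*(-1/163575) = 28004/87 - 30229/163575 = 1526041459/4743675 ≈ 321.70)
c + x = -251920 + 1526041459/4743675 = -1193500564541/4743675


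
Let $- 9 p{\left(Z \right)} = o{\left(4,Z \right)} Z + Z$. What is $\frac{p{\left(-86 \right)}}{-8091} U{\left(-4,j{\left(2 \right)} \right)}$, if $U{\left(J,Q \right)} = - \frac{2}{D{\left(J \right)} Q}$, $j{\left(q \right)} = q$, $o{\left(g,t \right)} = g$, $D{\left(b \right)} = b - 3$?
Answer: $- \frac{430}{509733} \approx -0.00084358$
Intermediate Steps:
$D{\left(b \right)} = -3 + b$
$p{\left(Z \right)} = - \frac{5 Z}{9}$ ($p{\left(Z \right)} = - \frac{4 Z + Z}{9} = - \frac{5 Z}{9}$)
$U{\left(J,Q \right)} = - \frac{2}{Q \left(-3 + J\right)}$ ($U{\left(J,Q \right)} = - \frac{2}{\left(-3 + J\right) Q} = - \frac{2}{Q \left(-3 + J\right)}$)
$\frac{p{\left(-86 \right)}}{-8091} U{\left(-4,j{\left(2 \right)} \right)} = \frac{\left(- \frac{5}{9}\right) \left(-86\right)}{-8091} \left(- \frac{2}{2 \left(-3 - 4\right)}\right) = \frac{430}{9} \left(- \frac{1}{8091}\right) \left(\left(-2\right) \frac{1}{2} \frac{1}{-7}\right) = - \frac{430 \left(\left(-2\right) \frac{1}{2} \left(- \frac{1}{7}\right)\right)}{72819} = \left(- \frac{430}{72819}\right) \frac{1}{7} = - \frac{430}{509733}$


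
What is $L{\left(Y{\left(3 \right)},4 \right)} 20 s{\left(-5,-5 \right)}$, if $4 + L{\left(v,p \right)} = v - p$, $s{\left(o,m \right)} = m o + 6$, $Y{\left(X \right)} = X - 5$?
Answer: $-6200$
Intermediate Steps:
$Y{\left(X \right)} = -5 + X$
$s{\left(o,m \right)} = 6 + m o$
$L{\left(v,p \right)} = -4 + v - p$ ($L{\left(v,p \right)} = -4 - \left(p - v\right) = -4 + v - p$)
$L{\left(Y{\left(3 \right)},4 \right)} 20 s{\left(-5,-5 \right)} = \left(-4 + \left(-5 + 3\right) - 4\right) 20 \left(6 - -25\right) = \left(-4 - 2 - 4\right) 20 \left(6 + 25\right) = \left(-10\right) 20 \cdot 31 = \left(-200\right) 31 = -6200$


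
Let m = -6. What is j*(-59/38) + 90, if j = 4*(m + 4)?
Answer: 1946/19 ≈ 102.42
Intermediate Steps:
j = -8 (j = 4*(-6 + 4) = 4*(-2) = -8)
j*(-59/38) + 90 = -(-472)/38 + 90 = -8*(-59/38) + 90 = 236/19 + 90 = 1946/19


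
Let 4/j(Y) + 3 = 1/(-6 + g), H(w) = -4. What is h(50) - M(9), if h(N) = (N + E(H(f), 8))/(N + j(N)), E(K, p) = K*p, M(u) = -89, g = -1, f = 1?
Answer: 23951/268 ≈ 89.369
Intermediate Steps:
j(Y) = -14/11 (j(Y) = 4/(-3 + 1/(-6 - 1)) = 4/(-3 + 1/(-7)) = 4/(-3 - ⅐) = 4/(-22/7) = 4*(-7/22) = -14/11)
h(N) = (-32 + N)/(-14/11 + N) (h(N) = (N - 4*8)/(N - 14/11) = (N - 32)/(-14/11 + N) = (-32 + N)/(-14/11 + N))
h(50) - M(9) = 11*(-32 + 50)/(-14 + 11*50) - 1*(-89) = 11*18/(-14 + 550) + 89 = 11*18/536 + 89 = 11*(1/536)*18 + 89 = 99/268 + 89 = 23951/268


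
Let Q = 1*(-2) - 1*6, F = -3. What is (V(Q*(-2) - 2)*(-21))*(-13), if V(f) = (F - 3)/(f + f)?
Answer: -117/2 ≈ -58.500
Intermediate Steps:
Q = -8 (Q = -2 - 6 = -8)
V(f) = -3/f (V(f) = (-3 - 3)/(f + f) = -6*1/(2*f) = -3/f)
(V(Q*(-2) - 2)*(-21))*(-13) = (-3/(-8*(-2) - 2)*(-21))*(-13) = (-3/(16 - 2)*(-21))*(-13) = (-3/14*(-21))*(-13) = (-3*1/14*(-21))*(-13) = -3/14*(-21)*(-13) = (9/2)*(-13) = -117/2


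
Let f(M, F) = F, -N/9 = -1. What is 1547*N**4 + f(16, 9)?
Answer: 10149876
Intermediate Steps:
N = 9 (N = -9*(-1) = 9)
1547*N**4 + f(16, 9) = 1547*9**4 + 9 = 1547*6561 + 9 = 10149867 + 9 = 10149876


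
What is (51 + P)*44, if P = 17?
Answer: 2992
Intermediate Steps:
(51 + P)*44 = (51 + 17)*44 = 68*44 = 2992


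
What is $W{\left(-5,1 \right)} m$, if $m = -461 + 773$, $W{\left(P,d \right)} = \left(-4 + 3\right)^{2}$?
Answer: $312$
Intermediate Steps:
$W{\left(P,d \right)} = 1$ ($W{\left(P,d \right)} = \left(-1\right)^{2} = 1$)
$m = 312$
$W{\left(-5,1 \right)} m = 1 \cdot 312 = 312$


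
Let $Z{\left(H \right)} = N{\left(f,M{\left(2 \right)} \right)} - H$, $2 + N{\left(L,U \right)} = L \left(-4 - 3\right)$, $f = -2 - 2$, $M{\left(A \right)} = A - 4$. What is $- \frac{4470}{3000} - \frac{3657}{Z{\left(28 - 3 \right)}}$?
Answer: $- \frac{365849}{100} \approx -3658.5$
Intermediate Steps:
$M{\left(A \right)} = -4 + A$ ($M{\left(A \right)} = A - 4 = -4 + A$)
$f = -4$ ($f = -2 - 2 = -4$)
$N{\left(L,U \right)} = -2 - 7 L$ ($N{\left(L,U \right)} = -2 + L \left(-4 - 3\right) = -2 + L \left(-7\right) = -2 - 7 L$)
$Z{\left(H \right)} = 26 - H$ ($Z{\left(H \right)} = \left(-2 - -28\right) - H = \left(-2 + 28\right) - H = 26 - H$)
$- \frac{4470}{3000} - \frac{3657}{Z{\left(28 - 3 \right)}} = - \frac{4470}{3000} - \frac{3657}{26 - \left(28 - 3\right)} = \left(-4470\right) \frac{1}{3000} - \frac{3657}{26 - \left(28 - 3\right)} = - \frac{149}{100} - \frac{3657}{26 - 25} = - \frac{149}{100} - \frac{3657}{1} = - \frac{149}{100} - 3657 = - \frac{365849}{100}$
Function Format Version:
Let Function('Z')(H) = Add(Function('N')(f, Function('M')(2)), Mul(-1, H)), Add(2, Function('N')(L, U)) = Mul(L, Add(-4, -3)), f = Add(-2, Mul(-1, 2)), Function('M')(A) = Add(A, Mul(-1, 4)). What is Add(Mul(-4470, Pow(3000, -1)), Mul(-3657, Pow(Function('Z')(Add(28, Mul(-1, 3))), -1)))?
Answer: Rational(-365849, 100) ≈ -3658.5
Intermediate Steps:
Function('M')(A) = Add(-4, A) (Function('M')(A) = Add(A, -4) = Add(-4, A))
f = -4 (f = Add(-2, -2) = -4)
Function('N')(L, U) = Add(-2, Mul(-7, L)) (Function('N')(L, U) = Add(-2, Mul(L, Add(-4, -3))) = Add(-2, Mul(L, -7)) = Add(-2, Mul(-7, L)))
Function('Z')(H) = Add(26, Mul(-1, H)) (Function('Z')(H) = Add(Add(-2, Mul(-7, -4)), Mul(-1, H)) = Add(Add(-2, 28), Mul(-1, H)) = Add(26, Mul(-1, H)))
Add(Mul(-4470, Pow(3000, -1)), Mul(-3657, Pow(Function('Z')(Add(28, Mul(-1, 3))), -1))) = Add(Mul(-4470, Pow(3000, -1)), Mul(-3657, Pow(Add(26, Mul(-1, Add(28, Mul(-1, 3)))), -1))) = Add(Mul(-4470, Rational(1, 3000)), Mul(-3657, Pow(Add(26, Mul(-1, Add(28, -3))), -1))) = Add(Rational(-149, 100), Mul(-3657, Pow(Add(26, Mul(-1, 25)), -1))) = Add(Rational(-149, 100), Mul(-3657, Pow(Add(26, -25), -1))) = Add(Rational(-149, 100), Mul(-3657, Pow(1, -1))) = Add(Rational(-149, 100), Mul(-3657, 1)) = Add(Rational(-149, 100), -3657) = Rational(-365849, 100)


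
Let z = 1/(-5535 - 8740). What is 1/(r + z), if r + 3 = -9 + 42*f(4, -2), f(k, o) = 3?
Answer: 14275/1627349 ≈ 0.0087719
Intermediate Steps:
z = -1/14275 (z = 1/(-14275) = -1/14275 ≈ -7.0053e-5)
r = 114 (r = -3 + (-9 + 42*3) = -3 + (-9 + 126) = -3 + 117 = 114)
1/(r + z) = 1/(114 - 1/14275) = 1/(1627349/14275) = 14275/1627349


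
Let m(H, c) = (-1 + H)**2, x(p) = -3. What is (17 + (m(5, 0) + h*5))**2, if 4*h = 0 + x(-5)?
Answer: 13689/16 ≈ 855.56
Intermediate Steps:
h = -3/4 (h = (0 - 3)/4 = (1/4)*(-3) = -3/4 ≈ -0.75000)
(17 + (m(5, 0) + h*5))**2 = (17 + ((-1 + 5)**2 - 3/4*5))**2 = (17 + (4**2 - 15/4))**2 = (17 + (16 - 15/4))**2 = (17 + 49/4)**2 = (117/4)**2 = 13689/16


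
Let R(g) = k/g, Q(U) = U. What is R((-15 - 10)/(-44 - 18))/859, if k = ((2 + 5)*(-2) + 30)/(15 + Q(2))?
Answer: 992/365075 ≈ 0.0027172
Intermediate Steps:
k = 16/17 (k = ((2 + 5)*(-2) + 30)/(15 + 2) = (7*(-2) + 30)/17 = (-14 + 30)*(1/17) = 16*(1/17) = 16/17 ≈ 0.94118)
R(g) = 16/(17*g)
R((-15 - 10)/(-44 - 18))/859 = (16/(17*(((-15 - 10)/(-44 - 18)))))/859 = (16/(17*((-25/(-62)))))*(1/859) = (16/(17*((-25*(-1/62)))))*(1/859) = (16/(17*(25/62)))*(1/859) = ((16/17)*(62/25))*(1/859) = (992/425)*(1/859) = 992/365075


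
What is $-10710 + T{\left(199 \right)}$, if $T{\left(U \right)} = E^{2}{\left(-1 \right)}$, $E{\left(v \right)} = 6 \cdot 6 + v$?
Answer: $-9485$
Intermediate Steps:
$E{\left(v \right)} = 36 + v$
$T{\left(U \right)} = 1225$ ($T{\left(U \right)} = \left(36 - 1\right)^{2} = 35^{2} = 1225$)
$-10710 + T{\left(199 \right)} = -10710 + 1225 = -9485$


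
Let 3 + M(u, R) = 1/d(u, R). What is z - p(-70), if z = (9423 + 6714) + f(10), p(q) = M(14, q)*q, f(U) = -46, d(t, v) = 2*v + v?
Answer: 47642/3 ≈ 15881.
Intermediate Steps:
d(t, v) = 3*v
M(u, R) = -3 + 1/(3*R)
p(q) = q*(-3 + 1/(3*q)) (p(q) = (-3 + 1/(3*q))*q = q*(-3 + 1/(3*q)))
z = 16091 (z = (9423 + 6714) - 46 = 16137 - 46 = 16091)
z - p(-70) = 16091 - (1/3 - 3*(-70)) = 16091 - (1/3 + 210) = 16091 - 1*631/3 = 16091 - 631/3 = 47642/3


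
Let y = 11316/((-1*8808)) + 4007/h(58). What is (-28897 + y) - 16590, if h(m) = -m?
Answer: -484867099/10643 ≈ -45557.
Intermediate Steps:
y = -748958/10643 (y = 11316/((-1*8808)) + 4007/((-1*58)) = 11316/(-8808) + 4007/(-58) = 11316*(-1/8808) + 4007*(-1/58) = -943/734 - 4007/58 = -748958/10643 ≈ -70.371)
(-28897 + y) - 16590 = (-28897 - 748958/10643) - 16590 = -308299729/10643 - 16590 = -484867099/10643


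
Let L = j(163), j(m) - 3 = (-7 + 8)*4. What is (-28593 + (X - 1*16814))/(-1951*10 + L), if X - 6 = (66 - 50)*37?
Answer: 44809/19503 ≈ 2.2975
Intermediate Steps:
j(m) = 7 (j(m) = 3 + (-7 + 8)*4 = 3 + 1*4 = 3 + 4 = 7)
X = 598 (X = 6 + (66 - 50)*37 = 6 + 16*37 = 6 + 592 = 598)
L = 7
(-28593 + (X - 1*16814))/(-1951*10 + L) = (-28593 + (598 - 1*16814))/(-1951*10 + 7) = (-28593 + (598 - 16814))/(-19510 + 7) = (-28593 - 16216)/(-19503) = -44809*(-1/19503) = 44809/19503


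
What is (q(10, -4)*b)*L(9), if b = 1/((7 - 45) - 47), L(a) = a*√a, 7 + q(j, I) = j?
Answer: -81/85 ≈ -0.95294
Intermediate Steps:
q(j, I) = -7 + j
L(a) = a^(3/2)
b = -1/85 (b = 1/(-38 - 47) = 1/(-85) = -1/85 ≈ -0.011765)
(q(10, -4)*b)*L(9) = ((-7 + 10)*(-1/85))*9^(3/2) = (3*(-1/85))*27 = -3/85*27 = -81/85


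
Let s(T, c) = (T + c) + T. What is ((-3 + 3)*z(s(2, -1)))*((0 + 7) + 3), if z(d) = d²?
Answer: 0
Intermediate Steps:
s(T, c) = c + 2*T
((-3 + 3)*z(s(2, -1)))*((0 + 7) + 3) = ((-3 + 3)*(-1 + 2*2)²)*((0 + 7) + 3) = (0*(-1 + 4)²)*(7 + 3) = (0*3²)*10 = (0*9)*10 = 0*10 = 0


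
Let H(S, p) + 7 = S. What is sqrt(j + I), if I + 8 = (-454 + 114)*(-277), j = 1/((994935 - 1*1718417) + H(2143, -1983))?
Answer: sqrt(49001463349477806)/721346 ≈ 306.87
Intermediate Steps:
H(S, p) = -7 + S
j = -1/721346 (j = 1/((994935 - 1*1718417) + (-7 + 2143)) = 1/((994935 - 1718417) + 2136) = 1/(-723482 + 2136) = 1/(-721346) = -1/721346 ≈ -1.3863e-6)
I = 94172 (I = -8 + (-454 + 114)*(-277) = -8 - 340*(-277) = -8 + 94180 = 94172)
sqrt(j + I) = sqrt(-1/721346 + 94172) = sqrt(67930595511/721346) = sqrt(49001463349477806)/721346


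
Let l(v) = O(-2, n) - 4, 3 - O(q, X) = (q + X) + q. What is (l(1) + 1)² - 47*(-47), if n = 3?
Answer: 2210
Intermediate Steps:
O(q, X) = 3 - X - 2*q (O(q, X) = 3 - ((q + X) + q) = 3 - ((X + q) + q) = 3 - (X + 2*q) = 3 + (-X - 2*q) = 3 - X - 2*q)
l(v) = 0 (l(v) = (3 - 1*3 - 2*(-2)) - 4 = (3 - 3 + 4) - 4 = 4 - 4 = 0)
(l(1) + 1)² - 47*(-47) = (0 + 1)² - 47*(-47) = 1² + 2209 = 1 + 2209 = 2210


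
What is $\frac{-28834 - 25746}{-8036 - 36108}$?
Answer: $\frac{13645}{11036} \approx 1.2364$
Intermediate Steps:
$\frac{-28834 - 25746}{-8036 - 36108} = - \frac{54580}{-44144} = \left(-54580\right) \left(- \frac{1}{44144}\right) = \frac{13645}{11036}$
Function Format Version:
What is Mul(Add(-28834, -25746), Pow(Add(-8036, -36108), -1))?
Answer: Rational(13645, 11036) ≈ 1.2364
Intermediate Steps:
Mul(Add(-28834, -25746), Pow(Add(-8036, -36108), -1)) = Mul(-54580, Pow(-44144, -1)) = Mul(-54580, Rational(-1, 44144)) = Rational(13645, 11036)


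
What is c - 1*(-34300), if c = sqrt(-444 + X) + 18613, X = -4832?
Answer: 52913 + 2*I*sqrt(1319) ≈ 52913.0 + 72.636*I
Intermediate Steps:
c = 18613 + 2*I*sqrt(1319) (c = sqrt(-444 - 4832) + 18613 = sqrt(-5276) + 18613 = 2*I*sqrt(1319) + 18613 = 18613 + 2*I*sqrt(1319) ≈ 18613.0 + 72.636*I)
c - 1*(-34300) = (18613 + 2*I*sqrt(1319)) - 1*(-34300) = (18613 + 2*I*sqrt(1319)) + 34300 = 52913 + 2*I*sqrt(1319)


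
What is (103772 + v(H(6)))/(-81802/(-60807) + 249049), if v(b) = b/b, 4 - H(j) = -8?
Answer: 6310124811/15144004345 ≈ 0.41667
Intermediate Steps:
H(j) = 12 (H(j) = 4 - 1*(-8) = 4 + 8 = 12)
v(b) = 1
(103772 + v(H(6)))/(-81802/(-60807) + 249049) = (103772 + 1)/(-81802/(-60807) + 249049) = 103773/(-81802*(-1/60807) + 249049) = 103773/(81802/60807 + 249049) = 103773/(15144004345/60807) = 103773*(60807/15144004345) = 6310124811/15144004345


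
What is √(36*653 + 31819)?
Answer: √55327 ≈ 235.22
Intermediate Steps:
√(36*653 + 31819) = √(23508 + 31819) = √55327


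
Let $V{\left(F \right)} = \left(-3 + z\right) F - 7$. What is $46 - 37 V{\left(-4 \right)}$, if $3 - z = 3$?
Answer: $-139$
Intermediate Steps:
$z = 0$ ($z = 3 - 3 = 0$)
$V{\left(F \right)} = -7 - 3 F$ ($V{\left(F \right)} = \left(-3 + 0\right) F - 7 = - 3 F - 7 = -7 - 3 F$)
$46 - 37 V{\left(-4 \right)} = 46 - 37 \left(-7 - -12\right) = 46 - 37 \left(-7 + 12\right) = 46 - 185 = -139$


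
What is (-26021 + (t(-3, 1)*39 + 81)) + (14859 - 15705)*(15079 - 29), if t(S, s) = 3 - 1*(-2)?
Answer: -12758045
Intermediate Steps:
t(S, s) = 5 (t(S, s) = 3 + 2 = 5)
(-26021 + (t(-3, 1)*39 + 81)) + (14859 - 15705)*(15079 - 29) = (-26021 + (5*39 + 81)) + (14859 - 15705)*(15079 - 29) = (-26021 + (195 + 81)) - 846*15050 = (-26021 + 276) - 12732300 = -25745 - 12732300 = -12758045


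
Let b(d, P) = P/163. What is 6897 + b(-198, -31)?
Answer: 1124180/163 ≈ 6896.8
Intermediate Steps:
b(d, P) = P/163 (b(d, P) = P*(1/163) = P/163)
6897 + b(-198, -31) = 6897 + (1/163)*(-31) = 6897 - 31/163 = 1124180/163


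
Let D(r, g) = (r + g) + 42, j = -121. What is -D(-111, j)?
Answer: 190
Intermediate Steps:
D(r, g) = 42 + g + r (D(r, g) = (g + r) + 42 = 42 + g + r)
-D(-111, j) = -(42 - 121 - 111) = -1*(-190) = 190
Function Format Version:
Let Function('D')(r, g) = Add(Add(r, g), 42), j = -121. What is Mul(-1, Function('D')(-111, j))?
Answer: 190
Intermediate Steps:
Function('D')(r, g) = Add(42, g, r) (Function('D')(r, g) = Add(Add(g, r), 42) = Add(42, g, r))
Mul(-1, Function('D')(-111, j)) = Mul(-1, Add(42, -121, -111)) = Mul(-1, -190) = 190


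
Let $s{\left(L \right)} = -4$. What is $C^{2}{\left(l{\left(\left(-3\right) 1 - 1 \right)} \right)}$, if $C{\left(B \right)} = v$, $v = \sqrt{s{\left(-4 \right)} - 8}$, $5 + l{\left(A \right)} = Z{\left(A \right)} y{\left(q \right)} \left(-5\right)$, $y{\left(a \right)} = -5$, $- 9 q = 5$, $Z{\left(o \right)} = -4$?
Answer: $-12$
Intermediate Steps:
$q = - \frac{5}{9}$ ($q = \left(- \frac{1}{9}\right) 5 = - \frac{5}{9} \approx -0.55556$)
$l{\left(A \right)} = -105$ ($l{\left(A \right)} = -5 + \left(-4\right) \left(-5\right) \left(-5\right) = -5 + 20 \left(-5\right) = -5 - 100 = -105$)
$v = 2 i \sqrt{3}$ ($v = \sqrt{-4 - 8} = \sqrt{-12} = 2 i \sqrt{3} \approx 3.4641 i$)
$C{\left(B \right)} = 2 i \sqrt{3}$
$C^{2}{\left(l{\left(\left(-3\right) 1 - 1 \right)} \right)} = \left(2 i \sqrt{3}\right)^{2} = -12$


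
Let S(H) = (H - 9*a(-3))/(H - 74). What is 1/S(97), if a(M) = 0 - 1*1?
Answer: 23/106 ≈ 0.21698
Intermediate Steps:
a(M) = -1 (a(M) = 0 - 1 = -1)
S(H) = (9 + H)/(-74 + H) (S(H) = (H - 9*(-1))/(H - 74) = (H + 9)/(-74 + H) = (9 + H)/(-74 + H))
1/S(97) = 1/((9 + 97)/(-74 + 97)) = 1/(106/23) = 23/106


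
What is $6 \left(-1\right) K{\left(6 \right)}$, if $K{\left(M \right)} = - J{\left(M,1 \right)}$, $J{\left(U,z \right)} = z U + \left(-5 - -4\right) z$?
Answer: $30$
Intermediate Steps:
$J{\left(U,z \right)} = - z + U z$ ($J{\left(U,z \right)} = U z + \left(-5 + 4\right) z = U z - z = - z + U z$)
$K{\left(M \right)} = 1 - M$ ($K{\left(M \right)} = - 1 \left(-1 + M\right) = - (-1 + M) = 1 - M$)
$6 \left(-1\right) K{\left(6 \right)} = 6 \left(-1\right) \left(1 - 6\right) = - 6 \left(1 - 6\right) = \left(-6\right) \left(-5\right) = 30$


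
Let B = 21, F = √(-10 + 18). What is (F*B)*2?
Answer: 84*√2 ≈ 118.79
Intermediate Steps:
F = 2*√2 (F = √8 = 2*√2 ≈ 2.8284)
(F*B)*2 = ((2*√2)*21)*2 = (42*√2)*2 = 84*√2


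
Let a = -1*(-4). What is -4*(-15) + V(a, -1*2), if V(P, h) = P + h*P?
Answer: 56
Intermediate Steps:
a = 4
V(P, h) = P + P*h
-4*(-15) + V(a, -1*2) = -4*(-15) + 4*(1 - 1*2) = 60 + 4*(1 - 2) = 60 + 4*(-1) = 60 - 4 = 56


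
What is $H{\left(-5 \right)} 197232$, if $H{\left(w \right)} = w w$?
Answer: $4930800$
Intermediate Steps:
$H{\left(w \right)} = w^{2}$
$H{\left(-5 \right)} 197232 = \left(-5\right)^{2} \cdot 197232 = 25 \cdot 197232 = 4930800$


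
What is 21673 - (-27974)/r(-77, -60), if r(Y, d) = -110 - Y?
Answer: 687235/33 ≈ 20825.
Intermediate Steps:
21673 - (-27974)/r(-77, -60) = 21673 - (-27974)/(-110 - 1*(-77)) = 21673 - (-27974)/(-110 + 77) = 21673 - (-27974)/(-33) = 21673 - (-27974)*(-1)/33 = 21673 - 1*27974/33 = 21673 - 27974/33 = 687235/33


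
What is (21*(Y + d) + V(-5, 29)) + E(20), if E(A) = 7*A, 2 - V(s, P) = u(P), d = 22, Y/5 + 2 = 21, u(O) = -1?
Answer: 2600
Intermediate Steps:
Y = 95 (Y = -10 + 5*21 = -10 + 105 = 95)
V(s, P) = 3 (V(s, P) = 2 - 1*(-1) = 2 + 1 = 3)
(21*(Y + d) + V(-5, 29)) + E(20) = (21*(95 + 22) + 3) + 7*20 = (21*117 + 3) + 140 = (2457 + 3) + 140 = 2460 + 140 = 2600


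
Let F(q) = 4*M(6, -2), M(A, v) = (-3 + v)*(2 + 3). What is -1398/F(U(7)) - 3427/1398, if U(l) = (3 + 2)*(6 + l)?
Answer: 201463/17475 ≈ 11.529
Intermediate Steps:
M(A, v) = -15 + 5*v (M(A, v) = (-3 + v)*5 = -15 + 5*v)
U(l) = 30 + 5*l (U(l) = 5*(6 + l) = 30 + 5*l)
F(q) = -100 (F(q) = 4*(-15 + 5*(-2)) = 4*(-15 - 10) = 4*(-25) = -100)
-1398/F(U(7)) - 3427/1398 = -1398/(-100) - 3427/1398 = -1398*(-1/100) - 3427*1/1398 = 699/50 - 3427/1398 = 201463/17475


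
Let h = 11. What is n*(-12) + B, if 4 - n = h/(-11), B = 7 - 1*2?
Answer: -55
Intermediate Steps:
B = 5 (B = 7 - 2 = 5)
n = 5 (n = 4 - 11/(-11) = 4 - 11*(-1)/11 = 4 - 1*(-1) = 4 + 1 = 5)
n*(-12) + B = 5*(-12) + 5 = -60 + 5 = -55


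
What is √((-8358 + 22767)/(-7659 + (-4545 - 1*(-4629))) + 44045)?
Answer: √11232091022/505 ≈ 209.86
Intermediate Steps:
√((-8358 + 22767)/(-7659 + (-4545 - 1*(-4629))) + 44045) = √(14409/(-7659 + (-4545 + 4629)) + 44045) = √(14409/(-7659 + 84) + 44045) = √(14409/(-7575) + 44045) = √(14409*(-1/7575) + 44045) = √(-4803/2525 + 44045) = √(111208822/2525) = √11232091022/505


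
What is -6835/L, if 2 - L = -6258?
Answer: -1367/1252 ≈ -1.0919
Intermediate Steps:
L = 6260 (L = 2 - 1*(-6258) = 2 + 6258 = 6260)
-6835/L = -6835/6260 = -6835*1/6260 = -1367/1252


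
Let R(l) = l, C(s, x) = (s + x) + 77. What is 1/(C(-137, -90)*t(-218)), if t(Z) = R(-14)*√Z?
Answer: -I*√218/457800 ≈ -3.2252e-5*I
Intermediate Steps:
C(s, x) = 77 + s + x
t(Z) = -14*√Z
1/(C(-137, -90)*t(-218)) = 1/((77 - 137 - 90)*((-14*I*√218))) = 1/((-150)*((-14*I*√218))) = -I*√218/3052/150 = -I*√218/457800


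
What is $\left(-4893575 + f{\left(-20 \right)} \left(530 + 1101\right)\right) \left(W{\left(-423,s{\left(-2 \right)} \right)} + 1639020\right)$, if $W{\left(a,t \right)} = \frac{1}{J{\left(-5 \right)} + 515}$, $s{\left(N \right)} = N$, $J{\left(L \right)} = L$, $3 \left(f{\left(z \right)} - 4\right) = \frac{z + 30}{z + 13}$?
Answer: $- \frac{12257208387060083}{1530} \approx -8.0112 \cdot 10^{12}$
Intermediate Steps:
$f{\left(z \right)} = 4 + \frac{30 + z}{3 \left(13 + z\right)}$ ($f{\left(z \right)} = 4 + \frac{\left(z + 30\right) \frac{1}{z + 13}}{3} = 4 + \frac{\left(30 + z\right) \frac{1}{13 + z}}{3} = 4 + \frac{\frac{1}{13 + z} \left(30 + z\right)}{3} = 4 + \frac{30 + z}{3 \left(13 + z\right)}$)
$W{\left(a,t \right)} = \frac{1}{510}$ ($W{\left(a,t \right)} = \frac{1}{-5 + 515} = \frac{1}{510}$)
$\left(-4893575 + f{\left(-20 \right)} \left(530 + 1101\right)\right) \left(W{\left(-423,s{\left(-2 \right)} \right)} + 1639020\right) = \left(-4893575 + \frac{186 + 13 \left(-20\right)}{3 \left(13 - 20\right)} \left(530 + 1101\right)\right) \left(\frac{1}{510} + 1639020\right) = \left(-4893575 + \frac{186 - 260}{3 \left(-7\right)} 1631\right) \frac{835900201}{510} = \left(-4893575 + \frac{1}{3} \left(- \frac{1}{7}\right) \left(-74\right) 1631\right) \frac{835900201}{510} = \left(-4893575 + \frac{74}{21} \cdot 1631\right) \frac{835900201}{510} = \left(-4893575 + \frac{17242}{3}\right) \frac{835900201}{510} = \left(- \frac{14663483}{3}\right) \frac{835900201}{510} = - \frac{12257208387060083}{1530}$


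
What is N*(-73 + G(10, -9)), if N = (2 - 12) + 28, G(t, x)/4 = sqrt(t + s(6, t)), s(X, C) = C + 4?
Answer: -1314 + 144*sqrt(6) ≈ -961.27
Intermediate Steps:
s(X, C) = 4 + C
G(t, x) = 4*sqrt(4 + 2*t) (G(t, x) = 4*sqrt(t + (4 + t)) = 4*sqrt(4 + 2*t))
N = 18 (N = -10 + 28 = 18)
N*(-73 + G(10, -9)) = 18*(-73 + 4*sqrt(4 + 2*10)) = 18*(-73 + 4*sqrt(4 + 20)) = 18*(-73 + 4*sqrt(24)) = 18*(-73 + 4*(2*sqrt(6))) = 18*(-73 + 8*sqrt(6)) = -1314 + 144*sqrt(6)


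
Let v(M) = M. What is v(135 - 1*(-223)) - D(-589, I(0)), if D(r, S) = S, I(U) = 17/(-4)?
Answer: 1449/4 ≈ 362.25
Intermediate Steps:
I(U) = -17/4 (I(U) = 17*(-1/4) = -17/4)
v(135 - 1*(-223)) - D(-589, I(0)) = (135 - 1*(-223)) - 1*(-17/4) = (135 + 223) + 17/4 = 358 + 17/4 = 1449/4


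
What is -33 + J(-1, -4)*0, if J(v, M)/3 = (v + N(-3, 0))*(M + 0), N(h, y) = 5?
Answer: -33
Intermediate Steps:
J(v, M) = 3*M*(5 + v) (J(v, M) = 3*((v + 5)*(M + 0)) = 3*((5 + v)*M) = 3*(M*(5 + v)) = 3*M*(5 + v))
-33 + J(-1, -4)*0 = -33 + (3*(-4)*(5 - 1))*0 = -33 + (3*(-4)*4)*0 = -33 - 48*0 = -33 + 0 = -33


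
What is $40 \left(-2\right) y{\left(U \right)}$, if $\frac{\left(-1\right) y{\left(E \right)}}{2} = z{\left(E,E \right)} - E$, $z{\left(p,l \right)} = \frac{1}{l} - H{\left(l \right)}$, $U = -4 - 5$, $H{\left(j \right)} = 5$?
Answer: $\frac{5600}{9} \approx 622.22$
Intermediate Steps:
$U = -9$ ($U = -4 - 5 = -9$)
$z{\left(p,l \right)} = -5 + \frac{1}{l}$ ($z{\left(p,l \right)} = \frac{1}{l} - 5 = -5 + \frac{1}{l}$)
$y{\left(E \right)} = 10 - \frac{2}{E} + 2 E$ ($y{\left(E \right)} = - 2 \left(\left(-5 + \frac{1}{E}\right) - E\right) = - 2 \left(-5 + \frac{1}{E} - E\right) = 10 - \frac{2}{E} + 2 E$)
$40 \left(-2\right) y{\left(U \right)} = 40 \left(-2\right) \left(10 - \frac{2}{-9} + 2 \left(-9\right)\right) = - 80 \left(10 - - \frac{2}{9} - 18\right) = - 80 \left(10 + \frac{2}{9} - 18\right) = \left(-80\right) \left(- \frac{70}{9}\right) = \frac{5600}{9}$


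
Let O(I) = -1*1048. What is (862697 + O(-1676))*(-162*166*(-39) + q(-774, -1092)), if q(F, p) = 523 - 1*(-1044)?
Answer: 905037335395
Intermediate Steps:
O(I) = -1048
q(F, p) = 1567 (q(F, p) = 523 + 1044 = 1567)
(862697 + O(-1676))*(-162*166*(-39) + q(-774, -1092)) = (862697 - 1048)*(-162*166*(-39) + 1567) = 861649*(-26892*(-39) + 1567) = 861649*(1048788 + 1567) = 861649*1050355 = 905037335395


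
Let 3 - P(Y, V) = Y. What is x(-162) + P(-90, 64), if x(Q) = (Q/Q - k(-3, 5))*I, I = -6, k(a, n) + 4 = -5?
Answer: 33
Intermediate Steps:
k(a, n) = -9 (k(a, n) = -4 - 5 = -9)
P(Y, V) = 3 - Y
x(Q) = -60 (x(Q) = (Q/Q - 1*(-9))*(-6) = (1 + 9)*(-6) = 10*(-6) = -60)
x(-162) + P(-90, 64) = -60 + (3 - 1*(-90)) = -60 + (3 + 90) = -60 + 93 = 33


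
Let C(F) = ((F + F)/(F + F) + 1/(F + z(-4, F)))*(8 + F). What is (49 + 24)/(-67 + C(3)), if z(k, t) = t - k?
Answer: -730/549 ≈ -1.3297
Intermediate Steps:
C(F) = (1 + 1/(4 + 2*F))*(8 + F) (C(F) = ((F + F)/(F + F) + 1/(F + (F - 1*(-4))))*(8 + F) = ((2*F)/((2*F)) + 1/(F + (F + 4)))*(8 + F) = ((2*F)*(1/(2*F)) + 1/(F + (4 + F)))*(8 + F) = (1 + 1/(4 + 2*F))*(8 + F))
(49 + 24)/(-67 + C(3)) = (49 + 24)/(-67 + (20 + 3² + (21/2)*3)/(2 + 3)) = 73/(-67 + (20 + 9 + 63/2)/5) = 73/(-67 + (⅕)*(121/2)) = 73/(-67 + 121/10) = 73/(-549/10) = 73*(-10/549) = -730/549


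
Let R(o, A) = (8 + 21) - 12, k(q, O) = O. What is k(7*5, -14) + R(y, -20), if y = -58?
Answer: 3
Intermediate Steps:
R(o, A) = 17 (R(o, A) = 29 - 12 = 17)
k(7*5, -14) + R(y, -20) = -14 + 17 = 3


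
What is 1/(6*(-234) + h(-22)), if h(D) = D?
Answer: -1/1426 ≈ -0.00070126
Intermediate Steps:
1/(6*(-234) + h(-22)) = 1/(6*(-234) - 22) = 1/(-1404 - 22) = 1/(-1426) = -1/1426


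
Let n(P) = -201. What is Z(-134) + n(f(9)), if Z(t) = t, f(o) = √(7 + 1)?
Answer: -335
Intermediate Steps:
f(o) = 2*√2 (f(o) = √8 = 2*√2)
Z(-134) + n(f(9)) = -134 - 201 = -335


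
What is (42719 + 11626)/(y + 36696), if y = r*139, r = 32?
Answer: 54345/41144 ≈ 1.3208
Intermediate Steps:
y = 4448 (y = 32*139 = 4448)
(42719 + 11626)/(y + 36696) = (42719 + 11626)/(4448 + 36696) = 54345/41144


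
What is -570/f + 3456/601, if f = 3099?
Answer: 3455858/620833 ≈ 5.5665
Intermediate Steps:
-570/f + 3456/601 = -570/3099 + 3456/601 = -570*1/3099 + 3456*(1/601) = -190/1033 + 3456/601 = 3455858/620833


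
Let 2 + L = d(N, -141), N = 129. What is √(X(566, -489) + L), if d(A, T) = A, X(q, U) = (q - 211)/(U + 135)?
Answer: √15789462/354 ≈ 11.225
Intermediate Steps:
X(q, U) = (-211 + q)/(135 + U)
L = 127 (L = -2 + 129 = 127)
√(X(566, -489) + L) = √((-211 + 566)/(135 - 489) + 127) = √(355/(-354) + 127) = √(-1/354*355 + 127) = √(-355/354 + 127) = √(44603/354) = √15789462/354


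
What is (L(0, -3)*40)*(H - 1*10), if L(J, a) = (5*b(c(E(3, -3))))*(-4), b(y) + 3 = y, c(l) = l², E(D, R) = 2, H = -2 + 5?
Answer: 5600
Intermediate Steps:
H = 3
b(y) = -3 + y
L(J, a) = -20 (L(J, a) = (5*(-3 + 2²))*(-4) = (5*(-3 + 4))*(-4) = (5*1)*(-4) = 5*(-4) = -20)
(L(0, -3)*40)*(H - 1*10) = (-20*40)*(3 - 1*10) = -800*(3 - 10) = -800*(-7) = 5600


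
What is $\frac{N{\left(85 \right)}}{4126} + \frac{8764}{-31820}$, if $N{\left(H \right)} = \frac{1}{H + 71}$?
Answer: $- \frac{1410242341}{5120283480} \approx -0.27542$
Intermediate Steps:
$N{\left(H \right)} = \frac{1}{71 + H}$
$\frac{N{\left(85 \right)}}{4126} + \frac{8764}{-31820} = \frac{1}{\left(71 + 85\right) 4126} + \frac{8764}{-31820} = \frac{1}{156} \cdot \frac{1}{4126} + 8764 \left(- \frac{1}{31820}\right) = \frac{1}{156} \cdot \frac{1}{4126} - \frac{2191}{7955} = \frac{1}{643656} - \frac{2191}{7955} = - \frac{1410242341}{5120283480}$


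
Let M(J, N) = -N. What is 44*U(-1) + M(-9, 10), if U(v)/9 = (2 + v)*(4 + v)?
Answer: 1178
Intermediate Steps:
U(v) = 9*(2 + v)*(4 + v) (U(v) = 9*((2 + v)*(4 + v)) = 9*(2 + v)*(4 + v))
44*U(-1) + M(-9, 10) = 44*(72 + 9*(-1)**2 + 54*(-1)) - 1*10 = 44*(72 + 9*1 - 54) - 10 = 44*(72 + 9 - 54) - 10 = 44*27 - 10 = 1188 - 10 = 1178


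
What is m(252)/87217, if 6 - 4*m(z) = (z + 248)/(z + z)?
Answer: 631/43957368 ≈ 1.4355e-5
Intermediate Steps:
m(z) = 3/2 - (248 + z)/(8*z) (m(z) = 3/2 - (z + 248)/(4*(z + z)) = 3/2 - (248 + z)/(4*(2*z)) = 3/2 - (248 + z)*1/(2*z)/4 = 3/2 - (248 + z)/(8*z))
m(252)/87217 = (11/8 - 31/252)/87217 = (11/8 - 31*1/252)*(1/87217) = (11/8 - 31/252)*(1/87217) = (631/504)*(1/87217) = 631/43957368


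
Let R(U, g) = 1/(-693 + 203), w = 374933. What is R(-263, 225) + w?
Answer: 183717169/490 ≈ 3.7493e+5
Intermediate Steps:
R(U, g) = -1/490 (R(U, g) = 1/(-490) = -1/490)
R(-263, 225) + w = -1/490 + 374933 = 183717169/490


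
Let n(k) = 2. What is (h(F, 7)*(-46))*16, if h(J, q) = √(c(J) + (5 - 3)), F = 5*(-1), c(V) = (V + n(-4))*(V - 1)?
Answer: -1472*√5 ≈ -3291.5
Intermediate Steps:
c(V) = (-1 + V)*(2 + V) (c(V) = (V + 2)*(V - 1) = (2 + V)*(-1 + V) = (-1 + V)*(2 + V))
F = -5
h(J, q) = √(J + J²) (h(J, q) = √((-2 + J + J²) + (5 - 3)) = √((-2 + J + J²) + 2) = √(J + J²))
(h(F, 7)*(-46))*16 = (√(-5*(1 - 5))*(-46))*16 = (√(-5*(-4))*(-46))*16 = (√20*(-46))*16 = ((2*√5)*(-46))*16 = -92*√5*16 = -1472*√5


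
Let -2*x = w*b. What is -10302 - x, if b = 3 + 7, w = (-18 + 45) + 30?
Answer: -10017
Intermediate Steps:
w = 57 (w = 27 + 30 = 57)
b = 10
x = -285 (x = -57*10/2 = -½*570 = -285)
-10302 - x = -10302 - 1*(-285) = -10302 + 285 = -10017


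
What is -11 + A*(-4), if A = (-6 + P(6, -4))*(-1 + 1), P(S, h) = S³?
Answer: -11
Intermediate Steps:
A = 0 (A = (-6 + 6³)*(-1 + 1) = (-6 + 216)*0 = 210*0 = 0)
-11 + A*(-4) = -11 + 0*(-4) = -11 + 0 = -11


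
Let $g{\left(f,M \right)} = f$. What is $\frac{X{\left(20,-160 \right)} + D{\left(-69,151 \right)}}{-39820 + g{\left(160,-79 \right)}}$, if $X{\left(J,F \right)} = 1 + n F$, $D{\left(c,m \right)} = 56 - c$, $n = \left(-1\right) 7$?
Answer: $- \frac{623}{19830} \approx -0.031417$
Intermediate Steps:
$n = -7$
$X{\left(J,F \right)} = 1 - 7 F$
$\frac{X{\left(20,-160 \right)} + D{\left(-69,151 \right)}}{-39820 + g{\left(160,-79 \right)}} = \frac{\left(1 - -1120\right) + \left(56 - -69\right)}{-39820 + 160} = \frac{\left(1 + 1120\right) + \left(56 + 69\right)}{-39660} = \left(1121 + 125\right) \left(- \frac{1}{39660}\right) = 1246 \left(- \frac{1}{39660}\right) = - \frac{623}{19830}$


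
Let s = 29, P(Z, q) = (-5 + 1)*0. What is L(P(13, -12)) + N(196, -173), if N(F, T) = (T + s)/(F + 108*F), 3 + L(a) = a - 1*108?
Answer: -592887/5341 ≈ -111.01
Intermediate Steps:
P(Z, q) = 0 (P(Z, q) = -4*0 = 0)
L(a) = -111 + a (L(a) = -3 + (a - 1*108) = -3 + (a - 108) = -3 + (-108 + a) = -111 + a)
N(F, T) = (29 + T)/(109*F) (N(F, T) = (T + 29)/(F + 108*F) = (29 + T)/((109*F)) = (29 + T)*(1/(109*F)) = (29 + T)/(109*F))
L(P(13, -12)) + N(196, -173) = (-111 + 0) + (1/109)*(29 - 173)/196 = -111 + (1/109)*(1/196)*(-144) = -111 - 36/5341 = -592887/5341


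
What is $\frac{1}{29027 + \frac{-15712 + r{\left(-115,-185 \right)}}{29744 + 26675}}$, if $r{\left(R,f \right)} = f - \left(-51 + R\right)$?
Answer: $\frac{56419}{1637658582} \approx 3.4451 \cdot 10^{-5}$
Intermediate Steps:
$r{\left(R,f \right)} = 51 + f - R$ ($r{\left(R,f \right)} = f - \left(-51 + R\right) = 51 + f - R$)
$\frac{1}{29027 + \frac{-15712 + r{\left(-115,-185 \right)}}{29744 + 26675}} = \frac{1}{29027 + \frac{-15712 - 19}{29744 + 26675}} = \frac{1}{29027 + \frac{-15712 + \left(51 - 185 + 115\right)}{56419}} = \frac{1}{29027 + \left(-15712 - 19\right) \frac{1}{56419}} = \frac{1}{29027 - \frac{15731}{56419}} = \frac{1}{\frac{1637658582}{56419}} = \frac{56419}{1637658582}$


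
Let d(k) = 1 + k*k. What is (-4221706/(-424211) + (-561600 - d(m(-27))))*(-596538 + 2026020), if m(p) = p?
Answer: -340991995454059368/424211 ≈ -8.0383e+11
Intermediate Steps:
d(k) = 1 + k²
(-4221706/(-424211) + (-561600 - d(m(-27))))*(-596538 + 2026020) = (-4221706/(-424211) + (-561600 - (1 + (-27)²)))*(-596538 + 2026020) = (-4221706*(-1/424211) + (-561600 - (1 + 729)))*1429482 = (4221706/424211 + (-561600 - 1*730))*1429482 = (4221706/424211 + (-561600 - 730))*1429482 = (4221706/424211 - 562330)*1429482 = -238542349924/424211*1429482 = -340991995454059368/424211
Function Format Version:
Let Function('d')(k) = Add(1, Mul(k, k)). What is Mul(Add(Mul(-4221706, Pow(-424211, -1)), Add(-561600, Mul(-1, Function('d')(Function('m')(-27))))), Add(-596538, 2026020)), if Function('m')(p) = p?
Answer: Rational(-340991995454059368, 424211) ≈ -8.0383e+11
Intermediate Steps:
Function('d')(k) = Add(1, Pow(k, 2))
Mul(Add(Mul(-4221706, Pow(-424211, -1)), Add(-561600, Mul(-1, Function('d')(Function('m')(-27))))), Add(-596538, 2026020)) = Mul(Add(Mul(-4221706, Pow(-424211, -1)), Add(-561600, Mul(-1, Add(1, Pow(-27, 2))))), Add(-596538, 2026020)) = Mul(Add(Mul(-4221706, Rational(-1, 424211)), Add(-561600, Mul(-1, Add(1, 729)))), 1429482) = Mul(Add(Rational(4221706, 424211), Add(-561600, Mul(-1, 730))), 1429482) = Mul(Add(Rational(4221706, 424211), Add(-561600, -730)), 1429482) = Mul(Add(Rational(4221706, 424211), -562330), 1429482) = Mul(Rational(-238542349924, 424211), 1429482) = Rational(-340991995454059368, 424211)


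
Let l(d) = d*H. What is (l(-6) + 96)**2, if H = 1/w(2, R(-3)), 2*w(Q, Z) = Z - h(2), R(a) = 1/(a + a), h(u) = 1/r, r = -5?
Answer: 69696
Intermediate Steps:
h(u) = -1/5 (h(u) = 1/(-5) = -1/5)
R(a) = 1/(2*a)
w(Q, Z) = 1/10 + Z/2 (w(Q, Z) = (Z - 1*(-1/5))/2 = (Z + 1/5)/2 = (1/5 + Z)/2 = 1/10 + Z/2)
H = 60 (H = 1/(1/10 + ((1/2)/(-3))/2) = 1/(1/10 + ((1/2)*(-1/3))/2) = 1/(1/10 + (1/2)*(-1/6)) = 1/(1/10 - 1/12) = 1/(1/60) = 60)
l(d) = 60*d (l(d) = d*60 = 60*d)
(l(-6) + 96)**2 = (60*(-6) + 96)**2 = (-360 + 96)**2 = (-264)**2 = 69696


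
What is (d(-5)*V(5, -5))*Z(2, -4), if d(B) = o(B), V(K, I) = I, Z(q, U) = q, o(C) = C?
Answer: 50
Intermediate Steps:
d(B) = B
(d(-5)*V(5, -5))*Z(2, -4) = -5*(-5)*2 = 25*2 = 50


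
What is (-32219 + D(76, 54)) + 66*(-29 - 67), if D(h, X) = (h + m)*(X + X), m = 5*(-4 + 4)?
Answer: -30347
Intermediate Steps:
m = 0 (m = 5*0 = 0)
D(h, X) = 2*X*h (D(h, X) = (h + 0)*(X + X) = h*(2*X) = 2*X*h)
(-32219 + D(76, 54)) + 66*(-29 - 67) = (-32219 + 2*54*76) + 66*(-29 - 67) = (-32219 + 8208) + 66*(-96) = -24011 - 6336 = -30347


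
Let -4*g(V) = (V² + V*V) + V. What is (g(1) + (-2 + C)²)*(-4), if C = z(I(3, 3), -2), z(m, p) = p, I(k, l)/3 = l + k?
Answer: -61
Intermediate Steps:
I(k, l) = 3*k + 3*l (I(k, l) = 3*(l + k) = 3*(k + l) = 3*k + 3*l)
g(V) = -V²/2 - V/4 (g(V) = -((V² + V*V) + V)/4 = -((V² + V²) + V)/4 = -(2*V² + V)/4 = -(V + 2*V²)/4 = -V²/2 - V/4)
C = -2
(g(1) + (-2 + C)²)*(-4) = (-¼*1*(1 + 2*1) + (-2 - 2)²)*(-4) = (-¼*1*(1 + 2) + (-4)²)*(-4) = (-¼*1*3 + 16)*(-4) = (-¾ + 16)*(-4) = (61/4)*(-4) = -61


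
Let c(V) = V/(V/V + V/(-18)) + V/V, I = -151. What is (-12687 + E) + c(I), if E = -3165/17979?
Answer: -989620287/77909 ≈ -12702.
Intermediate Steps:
E = -1055/5993 (E = -3165*1/17979 = -1055/5993 ≈ -0.17604)
c(V) = 1 + V/(1 - V/18) (c(V) = V/(1 + V*(-1/18)) + 1 = V/(1 - V/18) + 1 = 1 + V/(1 - V/18))
(-12687 + E) + c(I) = (-12687 - 1055/5993) + (-18 - 17*(-151))/(-18 - 151) = -76034246/5993 + (-18 + 2567)/(-169) = -76034246/5993 - 1/169*2549 = -76034246/5993 - 2549/169 = -989620287/77909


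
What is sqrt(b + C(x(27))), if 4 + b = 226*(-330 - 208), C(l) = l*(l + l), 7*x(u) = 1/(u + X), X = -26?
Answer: I*sqrt(5958006)/7 ≈ 348.7*I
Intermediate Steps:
x(u) = 1/(7*(-26 + u)) (x(u) = 1/(7*(u - 26)) = 1/(7*(-26 + u)))
C(l) = 2*l**2 (C(l) = l*(2*l) = 2*l**2)
b = -121592 (b = -4 + 226*(-330 - 208) = -4 + 226*(-538) = -4 - 121588 = -121592)
sqrt(b + C(x(27))) = sqrt(-121592 + 2*(1/(7*(-26 + 27)))**2) = sqrt(-121592 + 2*((1/7)/1)**2) = sqrt(-121592 + 2*((1/7)*1)**2) = sqrt(-121592 + 2*(1/7)**2) = sqrt(-121592 + 2*(1/49)) = sqrt(-121592 + 2/49) = sqrt(-5958006/49) = I*sqrt(5958006)/7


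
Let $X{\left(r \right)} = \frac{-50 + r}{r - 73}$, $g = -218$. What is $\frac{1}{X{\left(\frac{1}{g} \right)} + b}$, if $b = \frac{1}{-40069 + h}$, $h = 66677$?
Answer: $\frac{423466320}{290069723} \approx 1.4599$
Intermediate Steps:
$b = \frac{1}{26608}$ ($b = \frac{1}{-40069 + 66677} = \frac{1}{26608} \approx 3.7583 \cdot 10^{-5}$)
$X{\left(r \right)} = \frac{-50 + r}{-73 + r}$
$\frac{1}{X{\left(\frac{1}{g} \right)} + b} = \frac{1}{\frac{-50 + \frac{1}{-218}}{-73 + \frac{1}{-218}} + \frac{1}{26608}} = \frac{1}{\frac{-50 - \frac{1}{218}}{-73 - \frac{1}{218}} + \frac{1}{26608}} = \frac{1}{\frac{1}{- \frac{15915}{218}} \left(- \frac{10901}{218}\right) + \frac{1}{26608}} = \frac{1}{\left(- \frac{218}{15915}\right) \left(- \frac{10901}{218}\right) + \frac{1}{26608}} = \frac{1}{\frac{10901}{15915} + \frac{1}{26608}} = \frac{1}{\frac{290069723}{423466320}} = \frac{423466320}{290069723}$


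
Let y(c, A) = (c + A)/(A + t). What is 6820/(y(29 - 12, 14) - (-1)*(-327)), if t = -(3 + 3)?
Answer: -992/47 ≈ -21.106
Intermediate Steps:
t = -6 (t = -1*6 = -6)
y(c, A) = (A + c)/(-6 + A) (y(c, A) = (c + A)/(A - 6) = (A + c)/(-6 + A))
6820/(y(29 - 12, 14) - (-1)*(-327)) = 6820/((14 + (29 - 12))/(-6 + 14) - (-1)*(-327)) = 6820/((14 + 17)/8 - 1*327) = 6820/((1/8)*31 - 327) = 6820/(31/8 - 327) = 6820/(-2585/8) = 6820*(-8/2585) = -992/47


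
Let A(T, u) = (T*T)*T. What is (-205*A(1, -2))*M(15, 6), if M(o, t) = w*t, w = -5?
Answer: 6150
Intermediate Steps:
A(T, u) = T**3 (A(T, u) = T**2*T = T**3)
M(o, t) = -5*t
(-205*A(1, -2))*M(15, 6) = (-205*1**3)*(-5*6) = -205*1*(-30) = -205*(-30) = 6150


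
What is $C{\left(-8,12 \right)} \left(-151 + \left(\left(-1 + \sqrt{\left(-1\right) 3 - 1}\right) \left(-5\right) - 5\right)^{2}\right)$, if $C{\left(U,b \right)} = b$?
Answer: $-3012$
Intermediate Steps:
$C{\left(-8,12 \right)} \left(-151 + \left(\left(-1 + \sqrt{\left(-1\right) 3 - 1}\right) \left(-5\right) - 5\right)^{2}\right) = 12 \left(-151 + \left(\left(-1 + \sqrt{\left(-1\right) 3 - 1}\right) \left(-5\right) - 5\right)^{2}\right) = 12 \left(-151 + \left(\left(-1 + \sqrt{-3 - 1}\right) \left(-5\right) - 5\right)^{2}\right) = 12 \left(-151 + \left(\left(-1 + \sqrt{-4}\right) \left(-5\right) - 5\right)^{2}\right) = 12 \left(-151 + \left(\left(-1 + 2 i\right) \left(-5\right) - 5\right)^{2}\right) = 12 \left(-151 + \left(\left(5 - 10 i\right) - 5\right)^{2}\right) = 12 \left(-151 + \left(- 10 i\right)^{2}\right) = 12 \left(-151 - 100\right) = 12 \left(-251\right) = -3012$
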